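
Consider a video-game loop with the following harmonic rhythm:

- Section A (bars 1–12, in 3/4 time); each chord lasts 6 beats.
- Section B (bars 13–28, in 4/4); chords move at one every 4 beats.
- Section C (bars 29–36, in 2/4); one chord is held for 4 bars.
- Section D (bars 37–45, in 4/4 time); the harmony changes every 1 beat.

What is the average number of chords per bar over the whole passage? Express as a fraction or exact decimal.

4/3 chords per bar

A: 12 × 3 = 36 beats ÷ 6 = 6 chords.
B: 16 × 4 = 64 beats ÷ 4 = 16 chords.
C: 8 × 2 = 16 beats ÷ 8 = 2 chords.
D: 9 × 4 = 36 beats ÷ 1 = 36 chords.
Overall: 60 chords over 45 bars → 60/45 = 4/3 chords per bar.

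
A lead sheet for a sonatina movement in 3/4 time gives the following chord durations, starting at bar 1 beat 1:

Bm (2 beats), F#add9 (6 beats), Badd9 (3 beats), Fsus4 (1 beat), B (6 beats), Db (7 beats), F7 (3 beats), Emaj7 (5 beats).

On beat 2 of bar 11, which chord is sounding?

Beat 2 of bar 11 is beat (11−1)×3 + 2 = 32 overall.
Running totals: Bm ends at 2, F#add9 ends at 8, Badd9 ends at 11, Fsus4 ends at 12, B ends at 18, Db ends at 25, F7 ends at 28, Emaj7 ends at 33.
Beat 32 falls within Emaj7.

Emaj7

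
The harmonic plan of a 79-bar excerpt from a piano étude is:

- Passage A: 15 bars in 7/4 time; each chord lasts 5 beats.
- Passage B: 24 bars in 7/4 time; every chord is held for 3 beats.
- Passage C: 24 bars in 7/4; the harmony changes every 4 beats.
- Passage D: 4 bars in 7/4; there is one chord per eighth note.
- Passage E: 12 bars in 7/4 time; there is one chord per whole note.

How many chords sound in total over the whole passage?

196 chords

A: 15·7 = 105 beats, 105/5 = 21 chords.
B: 24·7 = 168 beats, 168/3 = 56 chords.
C: 24·7 = 168 beats, 168/4 = 42 chords.
D: 4·7 = 28 beats, 28/0.5 = 56 chords.
E: 12·7 = 84 beats, 84/4 = 21 chords.
Total: 21 + 56 + 42 + 56 + 21 = 196.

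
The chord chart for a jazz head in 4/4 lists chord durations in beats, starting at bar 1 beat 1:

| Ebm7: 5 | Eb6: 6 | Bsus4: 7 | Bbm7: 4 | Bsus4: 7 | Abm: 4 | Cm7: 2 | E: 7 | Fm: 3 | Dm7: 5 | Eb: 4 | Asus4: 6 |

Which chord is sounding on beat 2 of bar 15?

Beat 2 of bar 15 is beat (15−1)×4 + 2 = 58 overall.
Running totals: Ebm7 ends at 5, Eb6 ends at 11, Bsus4 ends at 18, Bbm7 ends at 22, Bsus4 ends at 29, Abm ends at 33, Cm7 ends at 35, E ends at 42, Fm ends at 45, Dm7 ends at 50, Eb ends at 54, Asus4 ends at 60.
Beat 58 falls within Asus4.

Asus4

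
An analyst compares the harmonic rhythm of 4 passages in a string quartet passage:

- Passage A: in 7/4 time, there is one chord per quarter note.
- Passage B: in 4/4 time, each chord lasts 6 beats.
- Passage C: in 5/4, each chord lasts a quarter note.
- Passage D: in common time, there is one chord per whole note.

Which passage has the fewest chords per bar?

Passage B

A: 7/1 = 7 chords/bar.
B: 4/6 = 2/3 chords/bar.
C: 5/1 = 5 chords/bar.
D: 4/4 = 1 chord/bar.
Slowest is B at 2/3 chords/bar.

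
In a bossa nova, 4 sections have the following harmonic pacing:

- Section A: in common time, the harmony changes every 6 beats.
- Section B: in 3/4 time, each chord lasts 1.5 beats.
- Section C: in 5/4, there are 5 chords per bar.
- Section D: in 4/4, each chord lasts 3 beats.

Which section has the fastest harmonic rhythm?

Section C

A: each chord is 6 beats in 4/4, so 2/3 per bar.
B: each chord is 1.5 beats in 3/4, so 2 per bar.
C: each chord is 1 beat in 5/4, so 5 per bar.
D: each chord is 3 beats in 4/4, so 4/3 per bar.
Fastest is C at 5 chords/bar.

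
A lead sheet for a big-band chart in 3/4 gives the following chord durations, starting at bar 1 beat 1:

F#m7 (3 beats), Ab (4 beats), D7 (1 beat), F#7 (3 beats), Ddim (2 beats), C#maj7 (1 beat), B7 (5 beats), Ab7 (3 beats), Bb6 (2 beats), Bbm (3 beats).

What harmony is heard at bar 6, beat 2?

B7

Beat 2 of bar 6 is beat (6−1)×3 + 2 = 17 overall.
Running totals: F#m7 ends at 3, Ab ends at 7, D7 ends at 8, F#7 ends at 11, Ddim ends at 13, C#maj7 ends at 14, B7 ends at 19.
Beat 17 falls within B7.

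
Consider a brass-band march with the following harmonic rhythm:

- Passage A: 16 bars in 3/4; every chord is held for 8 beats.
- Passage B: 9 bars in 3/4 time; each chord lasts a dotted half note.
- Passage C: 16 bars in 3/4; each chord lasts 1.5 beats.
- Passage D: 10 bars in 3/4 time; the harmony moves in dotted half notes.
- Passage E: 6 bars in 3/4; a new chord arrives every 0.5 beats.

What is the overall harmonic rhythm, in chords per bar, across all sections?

31/19 chords per bar

A: 16 × 3 = 48 beats ÷ 8 = 6 chords.
B: 9 × 3 = 27 beats ÷ 3 = 9 chords.
C: 16 × 3 = 48 beats ÷ 1.5 = 32 chords.
D: 10 × 3 = 30 beats ÷ 3 = 10 chords.
E: 6 × 3 = 18 beats ÷ 0.5 = 36 chords.
Overall: 93 chords over 57 bars → 93/57 = 31/19 chords per bar.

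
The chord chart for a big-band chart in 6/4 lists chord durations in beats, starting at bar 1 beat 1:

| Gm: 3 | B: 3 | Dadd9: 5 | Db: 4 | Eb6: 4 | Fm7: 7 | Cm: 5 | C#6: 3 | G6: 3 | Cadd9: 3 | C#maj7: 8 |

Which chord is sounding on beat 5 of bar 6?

G6

Beat 5 of bar 6 is beat (6−1)×6 + 5 = 35 overall.
Running totals: Gm ends at 3, B ends at 6, Dadd9 ends at 11, Db ends at 15, Eb6 ends at 19, Fm7 ends at 26, Cm ends at 31, C#6 ends at 34, G6 ends at 37.
Beat 35 falls within G6.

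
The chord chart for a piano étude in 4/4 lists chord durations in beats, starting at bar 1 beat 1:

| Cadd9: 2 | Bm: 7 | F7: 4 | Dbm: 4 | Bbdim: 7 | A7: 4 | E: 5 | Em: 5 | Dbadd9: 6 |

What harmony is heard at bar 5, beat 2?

Beat 2 of bar 5 is beat (5−1)×4 + 2 = 18 overall.
Running totals: Cadd9 ends at 2, Bm ends at 9, F7 ends at 13, Dbm ends at 17, Bbdim ends at 24.
Beat 18 falls within Bbdim.

Bbdim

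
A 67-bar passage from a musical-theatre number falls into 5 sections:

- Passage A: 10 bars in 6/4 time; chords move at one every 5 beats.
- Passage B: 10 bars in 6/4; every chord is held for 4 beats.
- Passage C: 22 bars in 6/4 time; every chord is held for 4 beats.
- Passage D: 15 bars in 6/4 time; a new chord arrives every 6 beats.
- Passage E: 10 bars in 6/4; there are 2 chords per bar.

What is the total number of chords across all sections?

95 chords

A: 10·6 = 60 beats, 60/5 = 12 chords.
B: 10·6 = 60 beats, 60/4 = 15 chords.
C: 22·6 = 132 beats, 132/4 = 33 chords.
D: 15·6 = 90 beats, 90/6 = 15 chords.
E: 10·6 = 60 beats, 60/3 = 20 chords.
Total: 12 + 15 + 33 + 15 + 20 = 95.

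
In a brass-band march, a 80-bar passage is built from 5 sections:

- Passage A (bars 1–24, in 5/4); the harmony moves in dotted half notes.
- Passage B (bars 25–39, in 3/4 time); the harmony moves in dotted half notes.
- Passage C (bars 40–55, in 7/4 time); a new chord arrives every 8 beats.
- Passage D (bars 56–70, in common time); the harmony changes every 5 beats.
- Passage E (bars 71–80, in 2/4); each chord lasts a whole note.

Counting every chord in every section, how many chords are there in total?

86 chords

A: 24 bars × 5 beats = 120 beats; 3 beats/chord → 40 chords.
B: 15 bars × 3 beats = 45 beats; 3 beats/chord → 15 chords.
C: 16 bars × 7 beats = 112 beats; 8 beats/chord → 14 chords.
D: 15 bars × 4 beats = 60 beats; 5 beats/chord → 12 chords.
E: 10 bars × 2 beats = 20 beats; 4 beats/chord → 5 chords.
Total: 40 + 15 + 14 + 12 + 5 = 86.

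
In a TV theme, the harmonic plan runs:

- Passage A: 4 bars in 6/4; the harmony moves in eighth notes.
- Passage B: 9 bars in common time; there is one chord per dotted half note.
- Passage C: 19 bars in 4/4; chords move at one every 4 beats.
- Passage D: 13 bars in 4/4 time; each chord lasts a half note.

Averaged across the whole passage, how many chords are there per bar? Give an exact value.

7/3 chords per bar

A: 4 bars of 6 beats is 24 beats; at 0.5 beats each that's 48 chords.
B: 9 bars of 4 beats is 36 beats; at 3 beats each that's 12 chords.
C: 19 bars of 4 beats is 76 beats; at 4 beats each that's 19 chords.
D: 13 bars of 4 beats is 52 beats; at 2 beats each that's 26 chords.
Overall: 105 chords over 45 bars → 105/45 = 7/3 chords per bar.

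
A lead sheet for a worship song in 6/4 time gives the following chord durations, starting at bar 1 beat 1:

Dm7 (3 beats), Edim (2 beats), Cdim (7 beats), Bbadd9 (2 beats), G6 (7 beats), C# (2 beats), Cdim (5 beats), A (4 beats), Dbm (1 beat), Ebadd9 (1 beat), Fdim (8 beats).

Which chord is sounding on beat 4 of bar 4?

C#

Beat 4 of bar 4 is beat (4−1)×6 + 4 = 22 overall.
Running totals: Dm7 ends at 3, Edim ends at 5, Cdim ends at 12, Bbadd9 ends at 14, G6 ends at 21, C# ends at 23.
Beat 22 falls within C#.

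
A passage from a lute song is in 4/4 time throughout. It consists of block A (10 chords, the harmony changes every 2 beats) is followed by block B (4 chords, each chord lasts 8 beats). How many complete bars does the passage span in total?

A: 10 × 2 = 20 beats = 5 bars.
B: 4 × 8 = 32 beats = 8 bars.
Total: 5 + 8 = 13 bars.

13 bars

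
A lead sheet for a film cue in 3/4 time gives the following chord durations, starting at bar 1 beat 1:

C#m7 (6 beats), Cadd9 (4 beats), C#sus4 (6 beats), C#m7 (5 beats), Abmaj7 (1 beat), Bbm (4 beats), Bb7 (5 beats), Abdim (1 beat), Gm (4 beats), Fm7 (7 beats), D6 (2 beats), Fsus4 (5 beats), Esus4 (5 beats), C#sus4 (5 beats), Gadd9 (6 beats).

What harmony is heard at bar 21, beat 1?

Gadd9

Beat 1 of bar 21 is beat (21−1)×3 + 1 = 61 overall.
Running totals: C#m7 ends at 6, Cadd9 ends at 10, C#sus4 ends at 16, C#m7 ends at 21, Abmaj7 ends at 22, Bbm ends at 26, Bb7 ends at 31, Abdim ends at 32, Gm ends at 36, Fm7 ends at 43, D6 ends at 45, Fsus4 ends at 50, Esus4 ends at 55, C#sus4 ends at 60, Gadd9 ends at 66.
Beat 61 falls within Gadd9.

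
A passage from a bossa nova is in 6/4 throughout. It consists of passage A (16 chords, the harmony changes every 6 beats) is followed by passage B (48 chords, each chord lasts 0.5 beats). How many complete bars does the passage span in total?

20 bars

A: 16 × 6 = 96 beats = 16 bars.
B: 48 × 0.5 = 24 beats = 4 bars.
Total: 16 + 4 = 20 bars.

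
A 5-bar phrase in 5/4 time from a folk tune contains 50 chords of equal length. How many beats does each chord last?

5 bars × 5 beats/bar = 25 beats total.
25 beats ÷ 50 chords = 0.5 beats per chord.
(That is an eighth note.)

0.5 beats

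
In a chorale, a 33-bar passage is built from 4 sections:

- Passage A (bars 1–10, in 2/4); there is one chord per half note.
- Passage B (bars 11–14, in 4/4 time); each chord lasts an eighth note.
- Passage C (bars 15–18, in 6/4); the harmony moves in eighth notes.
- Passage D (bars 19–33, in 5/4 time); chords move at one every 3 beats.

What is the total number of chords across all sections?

A: 10 bars × 2 beats = 20 beats; 2 beats/chord → 10 chords.
B: 4 bars × 4 beats = 16 beats; 0.5 beats/chord → 32 chords.
C: 4 bars × 6 beats = 24 beats; 0.5 beats/chord → 48 chords.
D: 15 bars × 5 beats = 75 beats; 3 beats/chord → 25 chords.
Total: 10 + 32 + 48 + 25 = 115.

115 chords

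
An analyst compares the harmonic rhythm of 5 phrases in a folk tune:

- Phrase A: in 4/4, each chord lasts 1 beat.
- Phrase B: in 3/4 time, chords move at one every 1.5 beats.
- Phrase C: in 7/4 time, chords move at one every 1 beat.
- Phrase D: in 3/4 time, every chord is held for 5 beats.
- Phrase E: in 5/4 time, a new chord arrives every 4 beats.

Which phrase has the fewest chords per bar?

A: 4 beats/bar ÷ 1 beat/chord = 4 chords/bar.
B: 3 beats/bar ÷ 1.5 beats/chord = 2 chords/bar.
C: 7 beats/bar ÷ 1 beat/chord = 7 chords/bar.
D: 3 beats/bar ÷ 5 beats/chord = 0.6 chords/bar.
E: 5 beats/bar ÷ 4 beats/chord = 1.25 chords/bar.
Slowest is D at 0.6 chords/bar.

Phrase D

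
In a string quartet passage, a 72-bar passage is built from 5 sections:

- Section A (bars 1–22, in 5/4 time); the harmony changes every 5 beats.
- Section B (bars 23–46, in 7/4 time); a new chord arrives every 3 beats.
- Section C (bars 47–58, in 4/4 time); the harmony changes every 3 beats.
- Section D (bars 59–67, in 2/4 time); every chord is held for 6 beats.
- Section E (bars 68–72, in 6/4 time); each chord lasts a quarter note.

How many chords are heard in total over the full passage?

A: 22 bars × 5 beats = 110 beats; 5 beats/chord → 22 chords.
B: 24 bars × 7 beats = 168 beats; 3 beats/chord → 56 chords.
C: 12 bars × 4 beats = 48 beats; 3 beats/chord → 16 chords.
D: 9 bars × 2 beats = 18 beats; 6 beats/chord → 3 chords.
E: 5 bars × 6 beats = 30 beats; 1 beat/chord → 30 chords.
Total: 22 + 56 + 16 + 3 + 30 = 127.

127 chords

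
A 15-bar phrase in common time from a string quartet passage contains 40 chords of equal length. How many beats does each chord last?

1.5 beats

15 bars × 4 beats/bar = 60 beats total.
60 beats ÷ 40 chords = 1.5 beats per chord.
(That is a dotted quarter note.)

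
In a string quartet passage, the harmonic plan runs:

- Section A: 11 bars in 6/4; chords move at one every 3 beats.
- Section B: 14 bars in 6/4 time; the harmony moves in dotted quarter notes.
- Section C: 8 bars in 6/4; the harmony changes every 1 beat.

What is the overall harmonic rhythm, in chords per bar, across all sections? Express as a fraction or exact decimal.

A: 11 × 6 = 66 beats ÷ 3 = 22 chords.
B: 14 × 6 = 84 beats ÷ 1.5 = 56 chords.
C: 8 × 6 = 48 beats ÷ 1 = 48 chords.
Overall: 126 chords over 33 bars → 126/33 = 42/11 chords per bar.

42/11 chords per bar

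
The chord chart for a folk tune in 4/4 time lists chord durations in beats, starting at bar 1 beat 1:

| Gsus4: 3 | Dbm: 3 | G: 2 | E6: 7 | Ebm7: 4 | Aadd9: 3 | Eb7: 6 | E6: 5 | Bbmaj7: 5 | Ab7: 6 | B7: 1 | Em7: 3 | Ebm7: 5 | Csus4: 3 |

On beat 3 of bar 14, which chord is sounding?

Beat 3 of bar 14 is beat (14−1)×4 + 3 = 55 overall.
Running totals: Gsus4 ends at 3, Dbm ends at 6, G ends at 8, E6 ends at 15, Ebm7 ends at 19, Aadd9 ends at 22, Eb7 ends at 28, E6 ends at 33, Bbmaj7 ends at 38, Ab7 ends at 44, B7 ends at 45, Em7 ends at 48, Ebm7 ends at 53, Csus4 ends at 56.
Beat 55 falls within Csus4.

Csus4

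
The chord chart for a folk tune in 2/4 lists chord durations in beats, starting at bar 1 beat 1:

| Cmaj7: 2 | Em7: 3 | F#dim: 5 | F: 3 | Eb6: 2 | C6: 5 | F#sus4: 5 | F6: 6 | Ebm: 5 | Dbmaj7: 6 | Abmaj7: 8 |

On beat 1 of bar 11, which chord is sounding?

Beat 1 of bar 11 is beat (11−1)×2 + 1 = 21 overall.
Running totals: Cmaj7 ends at 2, Em7 ends at 5, F#dim ends at 10, F ends at 13, Eb6 ends at 15, C6 ends at 20, F#sus4 ends at 25.
Beat 21 falls within F#sus4.

F#sus4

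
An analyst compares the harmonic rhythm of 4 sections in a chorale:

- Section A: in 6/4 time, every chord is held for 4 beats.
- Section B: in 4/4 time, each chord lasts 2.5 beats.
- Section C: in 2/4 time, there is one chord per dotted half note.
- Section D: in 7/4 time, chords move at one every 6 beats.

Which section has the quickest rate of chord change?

A: 6/4 = 1.5 chords/bar.
B: 4/2.5 = 1.6 chords/bar.
C: 2/3 = 2/3 chords/bar.
D: 7/6 = 7/6 chords/bar.
Fastest is B at 1.6 chords/bar.

Section B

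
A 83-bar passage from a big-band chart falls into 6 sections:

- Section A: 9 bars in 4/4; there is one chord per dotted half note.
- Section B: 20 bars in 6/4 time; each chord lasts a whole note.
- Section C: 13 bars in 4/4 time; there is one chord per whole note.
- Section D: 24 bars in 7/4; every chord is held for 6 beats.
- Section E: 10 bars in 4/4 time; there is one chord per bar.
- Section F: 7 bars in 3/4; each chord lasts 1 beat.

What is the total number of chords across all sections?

114 chords

A: 9·4 = 36 beats, 36/3 = 12 chords.
B: 20·6 = 120 beats, 120/4 = 30 chords.
C: 13·4 = 52 beats, 52/4 = 13 chords.
D: 24·7 = 168 beats, 168/6 = 28 chords.
E: 10·4 = 40 beats, 40/4 = 10 chords.
F: 7·3 = 21 beats, 21/1 = 21 chords.
Total: 12 + 30 + 13 + 28 + 10 + 21 = 114.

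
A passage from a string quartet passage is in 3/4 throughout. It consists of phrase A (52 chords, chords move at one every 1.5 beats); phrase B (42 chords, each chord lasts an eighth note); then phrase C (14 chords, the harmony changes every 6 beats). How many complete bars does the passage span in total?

61 bars

A: 52 × 1.5 = 78 beats = 26 bars.
B: 42 × 0.5 = 21 beats = 7 bars.
C: 14 × 6 = 84 beats = 28 bars.
Total: 26 + 7 + 28 = 61 bars.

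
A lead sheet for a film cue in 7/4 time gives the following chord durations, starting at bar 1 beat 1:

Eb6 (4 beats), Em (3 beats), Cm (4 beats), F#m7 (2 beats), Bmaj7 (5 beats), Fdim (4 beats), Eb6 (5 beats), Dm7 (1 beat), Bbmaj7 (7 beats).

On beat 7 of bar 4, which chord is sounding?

Dm7

Beat 7 of bar 4 is beat (4−1)×7 + 7 = 28 overall.
Running totals: Eb6 ends at 4, Em ends at 7, Cm ends at 11, F#m7 ends at 13, Bmaj7 ends at 18, Fdim ends at 22, Eb6 ends at 27, Dm7 ends at 28.
Beat 28 falls within Dm7.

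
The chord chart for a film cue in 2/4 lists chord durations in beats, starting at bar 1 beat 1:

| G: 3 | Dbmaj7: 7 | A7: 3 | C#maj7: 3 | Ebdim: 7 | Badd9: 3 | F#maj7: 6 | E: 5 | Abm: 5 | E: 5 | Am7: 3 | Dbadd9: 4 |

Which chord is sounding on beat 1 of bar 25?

Beat 1 of bar 25 is beat (25−1)×2 + 1 = 49 overall.
Running totals: G ends at 3, Dbmaj7 ends at 10, A7 ends at 13, C#maj7 ends at 16, Ebdim ends at 23, Badd9 ends at 26, F#maj7 ends at 32, E ends at 37, Abm ends at 42, E ends at 47, Am7 ends at 50.
Beat 49 falls within Am7.

Am7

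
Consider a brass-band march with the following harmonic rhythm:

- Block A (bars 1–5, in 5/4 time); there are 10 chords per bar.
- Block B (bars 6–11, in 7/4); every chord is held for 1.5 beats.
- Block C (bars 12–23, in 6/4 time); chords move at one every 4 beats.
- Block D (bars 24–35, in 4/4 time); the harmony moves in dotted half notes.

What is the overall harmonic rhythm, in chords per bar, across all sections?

3.2 chords per bar

A: 5 × 5 = 25 beats ÷ 0.5 = 50 chords.
B: 6 × 7 = 42 beats ÷ 1.5 = 28 chords.
C: 12 × 6 = 72 beats ÷ 4 = 18 chords.
D: 12 × 4 = 48 beats ÷ 3 = 16 chords.
Overall: 112 chords over 35 bars → 112/35 = 3.2 chords per bar.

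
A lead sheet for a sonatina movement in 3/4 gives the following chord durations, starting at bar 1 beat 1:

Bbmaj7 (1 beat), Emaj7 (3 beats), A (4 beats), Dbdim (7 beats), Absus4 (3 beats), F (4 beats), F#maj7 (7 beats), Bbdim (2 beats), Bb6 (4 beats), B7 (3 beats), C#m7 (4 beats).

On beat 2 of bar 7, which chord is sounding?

Beat 2 of bar 7 is beat (7−1)×3 + 2 = 20 overall.
Running totals: Bbmaj7 ends at 1, Emaj7 ends at 4, A ends at 8, Dbdim ends at 15, Absus4 ends at 18, F ends at 22.
Beat 20 falls within F.

F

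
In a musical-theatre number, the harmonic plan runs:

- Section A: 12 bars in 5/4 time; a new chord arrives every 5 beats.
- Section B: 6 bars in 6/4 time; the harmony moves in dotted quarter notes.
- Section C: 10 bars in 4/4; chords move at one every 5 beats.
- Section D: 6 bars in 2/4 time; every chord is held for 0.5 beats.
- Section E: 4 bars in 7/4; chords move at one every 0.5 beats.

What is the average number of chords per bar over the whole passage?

A: 12 bars of 5 beats is 60 beats; at 5 beats each that's 12 chords.
B: 6 bars of 6 beats is 36 beats; at 1.5 beats each that's 24 chords.
C: 10 bars of 4 beats is 40 beats; at 5 beats each that's 8 chords.
D: 6 bars of 2 beats is 12 beats; at 0.5 beats each that's 24 chords.
E: 4 bars of 7 beats is 28 beats; at 0.5 beats each that's 56 chords.
Overall: 124 chords over 38 bars → 124/38 = 62/19 chords per bar.

62/19 chords per bar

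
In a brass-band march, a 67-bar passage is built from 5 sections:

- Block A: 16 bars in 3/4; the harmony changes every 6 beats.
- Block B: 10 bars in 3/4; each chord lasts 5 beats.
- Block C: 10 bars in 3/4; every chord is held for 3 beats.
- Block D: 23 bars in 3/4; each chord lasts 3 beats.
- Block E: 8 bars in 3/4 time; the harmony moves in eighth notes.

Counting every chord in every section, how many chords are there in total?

A: 16·3 = 48 beats, 48/6 = 8 chords.
B: 10·3 = 30 beats, 30/5 = 6 chords.
C: 10·3 = 30 beats, 30/3 = 10 chords.
D: 23·3 = 69 beats, 69/3 = 23 chords.
E: 8·3 = 24 beats, 24/0.5 = 48 chords.
Total: 8 + 6 + 10 + 23 + 48 = 95.

95 chords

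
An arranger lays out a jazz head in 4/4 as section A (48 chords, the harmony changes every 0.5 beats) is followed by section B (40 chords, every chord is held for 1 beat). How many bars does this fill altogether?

A: 48 × 0.5 = 24 beats = 6 bars.
B: 40 × 1 = 40 beats = 10 bars.
Total: 6 + 10 = 16 bars.

16 bars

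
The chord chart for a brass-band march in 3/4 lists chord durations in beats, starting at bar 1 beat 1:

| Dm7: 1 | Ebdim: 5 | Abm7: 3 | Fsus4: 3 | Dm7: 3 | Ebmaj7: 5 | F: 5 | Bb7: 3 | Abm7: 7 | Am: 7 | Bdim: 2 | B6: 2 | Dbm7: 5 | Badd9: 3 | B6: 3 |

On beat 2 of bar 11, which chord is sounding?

Abm7

Beat 2 of bar 11 is beat (11−1)×3 + 2 = 32 overall.
Running totals: Dm7 ends at 1, Ebdim ends at 6, Abm7 ends at 9, Fsus4 ends at 12, Dm7 ends at 15, Ebmaj7 ends at 20, F ends at 25, Bb7 ends at 28, Abm7 ends at 35.
Beat 32 falls within Abm7.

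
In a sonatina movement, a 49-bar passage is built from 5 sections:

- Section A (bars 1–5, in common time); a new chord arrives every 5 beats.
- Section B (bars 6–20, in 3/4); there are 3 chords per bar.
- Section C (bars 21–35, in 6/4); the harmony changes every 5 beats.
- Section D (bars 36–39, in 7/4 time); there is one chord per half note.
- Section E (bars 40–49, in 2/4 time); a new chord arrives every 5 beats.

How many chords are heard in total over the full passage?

A: 5 bars × 4 beats = 20 beats; 5 beats/chord → 4 chords.
B: 15 bars × 3 beats = 45 beats; 1 beat/chord → 45 chords.
C: 15 bars × 6 beats = 90 beats; 5 beats/chord → 18 chords.
D: 4 bars × 7 beats = 28 beats; 2 beats/chord → 14 chords.
E: 10 bars × 2 beats = 20 beats; 5 beats/chord → 4 chords.
Total: 4 + 45 + 18 + 14 + 4 = 85.

85 chords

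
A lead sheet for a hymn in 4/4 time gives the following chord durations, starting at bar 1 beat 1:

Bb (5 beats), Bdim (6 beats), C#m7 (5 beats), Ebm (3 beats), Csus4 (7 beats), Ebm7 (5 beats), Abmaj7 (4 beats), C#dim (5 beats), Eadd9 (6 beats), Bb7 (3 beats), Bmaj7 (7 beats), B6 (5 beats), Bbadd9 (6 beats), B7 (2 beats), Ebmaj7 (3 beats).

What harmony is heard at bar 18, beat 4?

Ebmaj7

Beat 4 of bar 18 is beat (18−1)×4 + 4 = 72 overall.
Running totals: Bb ends at 5, Bdim ends at 11, C#m7 ends at 16, Ebm ends at 19, Csus4 ends at 26, Ebm7 ends at 31, Abmaj7 ends at 35, C#dim ends at 40, Eadd9 ends at 46, Bb7 ends at 49, Bmaj7 ends at 56, B6 ends at 61, Bbadd9 ends at 67, B7 ends at 69, Ebmaj7 ends at 72.
Beat 72 falls within Ebmaj7.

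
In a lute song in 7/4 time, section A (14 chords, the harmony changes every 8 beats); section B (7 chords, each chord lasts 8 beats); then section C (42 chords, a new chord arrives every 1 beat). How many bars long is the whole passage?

A: 14 × 8 = 112 beats = 16 bars.
B: 7 × 8 = 56 beats = 8 bars.
C: 42 × 1 = 42 beats = 6 bars.
Total: 16 + 8 + 6 = 30 bars.

30 bars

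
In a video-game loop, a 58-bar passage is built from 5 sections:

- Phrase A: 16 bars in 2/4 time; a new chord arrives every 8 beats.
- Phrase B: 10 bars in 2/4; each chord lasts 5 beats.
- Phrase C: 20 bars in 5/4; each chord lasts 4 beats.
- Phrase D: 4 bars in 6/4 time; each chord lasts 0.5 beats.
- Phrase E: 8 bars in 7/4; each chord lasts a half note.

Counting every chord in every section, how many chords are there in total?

109 chords

A has 32 beats and chords last 8 each, so 4 chords.
B has 20 beats and chords last 5 each, so 4 chords.
C has 100 beats and chords last 4 each, so 25 chords.
D has 24 beats and chords last 0.5 each, so 48 chords.
E has 56 beats and chords last 2 each, so 28 chords.
Total: 4 + 4 + 25 + 48 + 28 = 109.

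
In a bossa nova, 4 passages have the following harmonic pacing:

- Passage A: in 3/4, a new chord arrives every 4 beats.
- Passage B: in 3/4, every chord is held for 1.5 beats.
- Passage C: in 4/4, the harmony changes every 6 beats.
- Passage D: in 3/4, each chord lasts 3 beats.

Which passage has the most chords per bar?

A: 3 beats/bar ÷ 4 beats/chord = 0.75 chords/bar.
B: 3 beats/bar ÷ 1.5 beats/chord = 2 chords/bar.
C: 4 beats/bar ÷ 6 beats/chord = 2/3 chords/bar.
D: 3 beats/bar ÷ 3 beats/chord = 1 chord/bar.
Fastest is B at 2 chords/bar.

Passage B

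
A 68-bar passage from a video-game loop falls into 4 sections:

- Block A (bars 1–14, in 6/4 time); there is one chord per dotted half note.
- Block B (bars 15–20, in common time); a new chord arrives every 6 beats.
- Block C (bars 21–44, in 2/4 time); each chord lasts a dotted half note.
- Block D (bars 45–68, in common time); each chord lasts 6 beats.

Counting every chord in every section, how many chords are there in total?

64 chords

A: 14·6 = 84 beats, 84/3 = 28 chords.
B: 6·4 = 24 beats, 24/6 = 4 chords.
C: 24·2 = 48 beats, 48/3 = 16 chords.
D: 24·4 = 96 beats, 96/6 = 16 chords.
Total: 28 + 4 + 16 + 16 = 64.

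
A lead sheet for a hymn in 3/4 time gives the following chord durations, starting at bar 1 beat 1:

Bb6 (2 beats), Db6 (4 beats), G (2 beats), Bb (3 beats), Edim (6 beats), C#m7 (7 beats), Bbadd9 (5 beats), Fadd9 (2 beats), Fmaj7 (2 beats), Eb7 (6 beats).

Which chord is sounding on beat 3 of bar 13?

Beat 3 of bar 13 is beat (13−1)×3 + 3 = 39 overall.
Running totals: Bb6 ends at 2, Db6 ends at 6, G ends at 8, Bb ends at 11, Edim ends at 17, C#m7 ends at 24, Bbadd9 ends at 29, Fadd9 ends at 31, Fmaj7 ends at 33, Eb7 ends at 39.
Beat 39 falls within Eb7.

Eb7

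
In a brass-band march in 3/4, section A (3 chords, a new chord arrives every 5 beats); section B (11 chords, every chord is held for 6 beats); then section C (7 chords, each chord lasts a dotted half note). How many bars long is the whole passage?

34 bars

A: 3 × 5 = 15 beats = 5 bars.
B: 11 × 6 = 66 beats = 22 bars.
C: 7 × 3 = 21 beats = 7 bars.
Total: 5 + 22 + 7 = 34 bars.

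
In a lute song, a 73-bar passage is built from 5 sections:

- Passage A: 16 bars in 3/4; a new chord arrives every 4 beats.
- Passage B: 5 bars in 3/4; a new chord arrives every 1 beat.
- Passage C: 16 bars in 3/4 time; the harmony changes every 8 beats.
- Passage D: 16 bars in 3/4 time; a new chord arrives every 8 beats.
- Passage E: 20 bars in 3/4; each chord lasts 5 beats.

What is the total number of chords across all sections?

51 chords

A has 48 beats and chords last 4 each, so 12 chords.
B has 15 beats and chords last 1 each, so 15 chords.
C has 48 beats and chords last 8 each, so 6 chords.
D has 48 beats and chords last 8 each, so 6 chords.
E has 60 beats and chords last 5 each, so 12 chords.
Total: 12 + 15 + 6 + 6 + 12 = 51.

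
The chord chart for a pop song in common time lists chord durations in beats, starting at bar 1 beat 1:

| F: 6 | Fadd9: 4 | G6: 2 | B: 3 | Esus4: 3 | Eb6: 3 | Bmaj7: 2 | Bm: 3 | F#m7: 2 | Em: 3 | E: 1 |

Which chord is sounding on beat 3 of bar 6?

Bmaj7

Beat 3 of bar 6 is beat (6−1)×4 + 3 = 23 overall.
Running totals: F ends at 6, Fadd9 ends at 10, G6 ends at 12, B ends at 15, Esus4 ends at 18, Eb6 ends at 21, Bmaj7 ends at 23.
Beat 23 falls within Bmaj7.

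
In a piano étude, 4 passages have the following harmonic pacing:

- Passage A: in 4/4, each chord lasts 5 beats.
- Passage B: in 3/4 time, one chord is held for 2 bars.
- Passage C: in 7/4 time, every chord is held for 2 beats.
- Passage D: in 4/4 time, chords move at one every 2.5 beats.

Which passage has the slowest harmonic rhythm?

Passage B

A: 4 beats/bar ÷ 5 beats/chord = 0.8 chords/bar.
B: 3 beats/bar ÷ 6 beats/chord = 0.5 chords/bar.
C: 7 beats/bar ÷ 2 beats/chord = 3.5 chords/bar.
D: 4 beats/bar ÷ 2.5 beats/chord = 1.6 chords/bar.
Slowest is B at 0.5 chords/bar.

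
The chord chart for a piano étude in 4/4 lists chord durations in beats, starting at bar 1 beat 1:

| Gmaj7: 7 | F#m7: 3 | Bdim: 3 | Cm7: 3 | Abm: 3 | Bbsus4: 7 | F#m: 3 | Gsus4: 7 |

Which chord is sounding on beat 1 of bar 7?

Bbsus4

Beat 1 of bar 7 is beat (7−1)×4 + 1 = 25 overall.
Running totals: Gmaj7 ends at 7, F#m7 ends at 10, Bdim ends at 13, Cm7 ends at 16, Abm ends at 19, Bbsus4 ends at 26.
Beat 25 falls within Bbsus4.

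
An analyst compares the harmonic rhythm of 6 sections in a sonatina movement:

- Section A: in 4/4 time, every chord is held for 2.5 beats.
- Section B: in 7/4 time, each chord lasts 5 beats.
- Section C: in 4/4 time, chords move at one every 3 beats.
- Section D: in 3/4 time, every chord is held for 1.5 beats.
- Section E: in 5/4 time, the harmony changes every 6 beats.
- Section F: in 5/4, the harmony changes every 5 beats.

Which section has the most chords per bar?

A: 4/2.5 = 1.6 chords/bar.
B: 7/5 = 1.4 chords/bar.
C: 4/3 = 4/3 chords/bar.
D: 3/1.5 = 2 chords/bar.
E: 5/6 = 5/6 chords/bar.
F: 5/5 = 1 chord/bar.
Fastest is D at 2 chords/bar.

Section D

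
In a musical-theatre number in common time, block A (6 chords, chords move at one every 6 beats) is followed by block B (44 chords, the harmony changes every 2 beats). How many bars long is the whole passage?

31 bars

A: 6 × 6 = 36 beats = 9 bars.
B: 44 × 2 = 88 beats = 22 bars.
Total: 9 + 22 = 31 bars.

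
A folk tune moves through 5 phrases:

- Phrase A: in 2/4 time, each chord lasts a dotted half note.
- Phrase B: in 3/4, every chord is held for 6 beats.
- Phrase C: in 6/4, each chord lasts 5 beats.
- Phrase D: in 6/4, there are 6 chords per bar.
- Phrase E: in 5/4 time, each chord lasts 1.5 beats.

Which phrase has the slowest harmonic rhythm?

A: 2 beats/bar ÷ 3 beats/chord = 2/3 chords/bar.
B: 3 beats/bar ÷ 6 beats/chord = 0.5 chords/bar.
C: 6 beats/bar ÷ 5 beats/chord = 1.2 chords/bar.
D: 6 beats/bar ÷ 1 beat/chord = 6 chords/bar.
E: 5 beats/bar ÷ 1.5 beats/chord = 10/3 chords/bar.
Slowest is B at 0.5 chords/bar.

Phrase B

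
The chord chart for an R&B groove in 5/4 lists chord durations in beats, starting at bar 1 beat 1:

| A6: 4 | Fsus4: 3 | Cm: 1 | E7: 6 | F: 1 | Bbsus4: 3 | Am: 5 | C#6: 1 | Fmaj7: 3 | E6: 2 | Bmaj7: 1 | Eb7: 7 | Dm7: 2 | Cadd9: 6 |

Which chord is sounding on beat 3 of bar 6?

E6

Beat 3 of bar 6 is beat (6−1)×5 + 3 = 28 overall.
Running totals: A6 ends at 4, Fsus4 ends at 7, Cm ends at 8, E7 ends at 14, F ends at 15, Bbsus4 ends at 18, Am ends at 23, C#6 ends at 24, Fmaj7 ends at 27, E6 ends at 29.
Beat 28 falls within E6.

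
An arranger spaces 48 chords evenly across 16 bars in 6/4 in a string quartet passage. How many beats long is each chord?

2 beats

16 bars × 6 beats/bar = 96 beats total.
96 beats ÷ 48 chords = 2 beats per chord.
(That is a half note.)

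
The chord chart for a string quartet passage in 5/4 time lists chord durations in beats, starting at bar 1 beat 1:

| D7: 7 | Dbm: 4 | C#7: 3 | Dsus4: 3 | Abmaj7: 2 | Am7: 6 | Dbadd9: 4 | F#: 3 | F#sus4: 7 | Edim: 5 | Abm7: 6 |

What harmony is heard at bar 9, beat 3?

Edim

Beat 3 of bar 9 is beat (9−1)×5 + 3 = 43 overall.
Running totals: D7 ends at 7, Dbm ends at 11, C#7 ends at 14, Dsus4 ends at 17, Abmaj7 ends at 19, Am7 ends at 25, Dbadd9 ends at 29, F# ends at 32, F#sus4 ends at 39, Edim ends at 44.
Beat 43 falls within Edim.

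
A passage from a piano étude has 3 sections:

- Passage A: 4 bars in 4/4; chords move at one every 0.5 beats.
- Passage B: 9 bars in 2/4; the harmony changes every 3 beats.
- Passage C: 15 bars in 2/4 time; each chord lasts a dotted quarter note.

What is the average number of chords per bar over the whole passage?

A: 4 × 4 = 16 beats ÷ 0.5 = 32 chords.
B: 9 × 2 = 18 beats ÷ 3 = 6 chords.
C: 15 × 2 = 30 beats ÷ 1.5 = 20 chords.
Overall: 58 chords over 28 bars → 58/28 = 29/14 chords per bar.

29/14 chords per bar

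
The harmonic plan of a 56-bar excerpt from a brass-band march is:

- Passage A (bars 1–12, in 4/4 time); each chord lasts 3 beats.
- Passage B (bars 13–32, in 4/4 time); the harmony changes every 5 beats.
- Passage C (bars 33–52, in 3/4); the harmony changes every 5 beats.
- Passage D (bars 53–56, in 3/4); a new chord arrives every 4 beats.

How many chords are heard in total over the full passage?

A: 12·4 = 48 beats, 48/3 = 16 chords.
B: 20·4 = 80 beats, 80/5 = 16 chords.
C: 20·3 = 60 beats, 60/5 = 12 chords.
D: 4·3 = 12 beats, 12/4 = 3 chords.
Total: 16 + 16 + 12 + 3 = 47.

47 chords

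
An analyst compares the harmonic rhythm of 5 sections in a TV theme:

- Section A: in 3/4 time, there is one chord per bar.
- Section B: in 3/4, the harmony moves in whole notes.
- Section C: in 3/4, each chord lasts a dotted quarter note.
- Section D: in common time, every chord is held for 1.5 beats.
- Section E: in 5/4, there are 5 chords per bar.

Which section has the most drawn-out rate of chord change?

A: each chord is 3 beats in 3/4, so 1 per bar.
B: each chord is 4 beats in 3/4, so 0.75 per bar.
C: each chord is 1.5 beats in 3/4, so 2 per bar.
D: each chord is 1.5 beats in 4/4, so 8/3 per bar.
E: each chord is 1 beat in 5/4, so 5 per bar.
Slowest is B at 0.75 chords/bar.

Section B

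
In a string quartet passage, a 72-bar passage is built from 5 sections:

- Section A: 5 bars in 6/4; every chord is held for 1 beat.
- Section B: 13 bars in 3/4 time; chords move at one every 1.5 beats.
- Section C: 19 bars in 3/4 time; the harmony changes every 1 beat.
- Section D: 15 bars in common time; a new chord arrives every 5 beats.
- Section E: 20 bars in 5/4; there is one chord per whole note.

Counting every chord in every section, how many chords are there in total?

150 chords

A has 30 beats and chords last 1 each, so 30 chords.
B has 39 beats and chords last 1.5 each, so 26 chords.
C has 57 beats and chords last 1 each, so 57 chords.
D has 60 beats and chords last 5 each, so 12 chords.
E has 100 beats and chords last 4 each, so 25 chords.
Total: 30 + 26 + 57 + 12 + 25 = 150.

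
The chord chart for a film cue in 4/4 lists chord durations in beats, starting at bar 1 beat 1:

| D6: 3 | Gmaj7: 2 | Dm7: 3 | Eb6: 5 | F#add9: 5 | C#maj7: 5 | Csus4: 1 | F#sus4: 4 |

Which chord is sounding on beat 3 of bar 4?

F#add9

Beat 3 of bar 4 is beat (4−1)×4 + 3 = 15 overall.
Running totals: D6 ends at 3, Gmaj7 ends at 5, Dm7 ends at 8, Eb6 ends at 13, F#add9 ends at 18.
Beat 15 falls within F#add9.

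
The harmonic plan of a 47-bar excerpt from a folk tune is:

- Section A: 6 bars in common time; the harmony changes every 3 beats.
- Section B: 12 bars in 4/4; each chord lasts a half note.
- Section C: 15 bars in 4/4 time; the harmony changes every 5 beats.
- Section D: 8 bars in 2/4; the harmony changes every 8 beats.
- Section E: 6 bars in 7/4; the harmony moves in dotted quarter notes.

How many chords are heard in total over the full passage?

A: 6·4 = 24 beats, 24/3 = 8 chords.
B: 12·4 = 48 beats, 48/2 = 24 chords.
C: 15·4 = 60 beats, 60/5 = 12 chords.
D: 8·2 = 16 beats, 16/8 = 2 chords.
E: 6·7 = 42 beats, 42/1.5 = 28 chords.
Total: 8 + 24 + 12 + 2 + 28 = 74.

74 chords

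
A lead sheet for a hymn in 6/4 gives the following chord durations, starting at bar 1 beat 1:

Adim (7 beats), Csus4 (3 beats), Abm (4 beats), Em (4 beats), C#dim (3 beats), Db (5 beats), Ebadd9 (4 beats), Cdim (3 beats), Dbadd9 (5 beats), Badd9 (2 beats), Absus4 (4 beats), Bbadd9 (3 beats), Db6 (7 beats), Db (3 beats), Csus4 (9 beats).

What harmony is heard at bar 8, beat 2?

Absus4

Beat 2 of bar 8 is beat (8−1)×6 + 2 = 44 overall.
Running totals: Adim ends at 7, Csus4 ends at 10, Abm ends at 14, Em ends at 18, C#dim ends at 21, Db ends at 26, Ebadd9 ends at 30, Cdim ends at 33, Dbadd9 ends at 38, Badd9 ends at 40, Absus4 ends at 44.
Beat 44 falls within Absus4.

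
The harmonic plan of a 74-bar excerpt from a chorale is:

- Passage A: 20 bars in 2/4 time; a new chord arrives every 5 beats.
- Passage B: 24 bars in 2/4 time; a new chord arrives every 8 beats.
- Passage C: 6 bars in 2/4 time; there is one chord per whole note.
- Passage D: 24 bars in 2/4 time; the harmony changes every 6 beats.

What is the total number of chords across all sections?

A has 40 beats and chords last 5 each, so 8 chords.
B has 48 beats and chords last 8 each, so 6 chords.
C has 12 beats and chords last 4 each, so 3 chords.
D has 48 beats and chords last 6 each, so 8 chords.
Total: 8 + 6 + 3 + 8 = 25.

25 chords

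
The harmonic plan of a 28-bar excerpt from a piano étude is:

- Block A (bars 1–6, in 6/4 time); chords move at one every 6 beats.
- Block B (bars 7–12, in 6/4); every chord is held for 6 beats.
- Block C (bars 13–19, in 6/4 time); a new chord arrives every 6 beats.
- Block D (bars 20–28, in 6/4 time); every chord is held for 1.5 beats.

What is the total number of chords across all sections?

A: 6 bars × 6 beats = 36 beats; 6 beats/chord → 6 chords.
B: 6 bars × 6 beats = 36 beats; 6 beats/chord → 6 chords.
C: 7 bars × 6 beats = 42 beats; 6 beats/chord → 7 chords.
D: 9 bars × 6 beats = 54 beats; 1.5 beats/chord → 36 chords.
Total: 6 + 6 + 7 + 36 = 55.

55 chords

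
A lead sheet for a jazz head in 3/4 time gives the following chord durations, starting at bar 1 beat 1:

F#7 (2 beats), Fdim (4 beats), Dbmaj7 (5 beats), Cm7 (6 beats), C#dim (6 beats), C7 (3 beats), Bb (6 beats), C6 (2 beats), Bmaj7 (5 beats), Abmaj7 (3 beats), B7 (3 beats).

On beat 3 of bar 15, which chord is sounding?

Beat 3 of bar 15 is beat (15−1)×3 + 3 = 45 overall.
Running totals: F#7 ends at 2, Fdim ends at 6, Dbmaj7 ends at 11, Cm7 ends at 17, C#dim ends at 23, C7 ends at 26, Bb ends at 32, C6 ends at 34, Bmaj7 ends at 39, Abmaj7 ends at 42, B7 ends at 45.
Beat 45 falls within B7.

B7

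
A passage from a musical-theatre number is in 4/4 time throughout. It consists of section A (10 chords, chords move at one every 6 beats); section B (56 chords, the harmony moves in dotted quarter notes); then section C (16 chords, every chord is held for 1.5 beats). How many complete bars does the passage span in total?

42 bars

A: 10 × 6 = 60 beats = 15 bars.
B: 56 × 1.5 = 84 beats = 21 bars.
C: 16 × 1.5 = 24 beats = 6 bars.
Total: 15 + 21 + 6 = 42 bars.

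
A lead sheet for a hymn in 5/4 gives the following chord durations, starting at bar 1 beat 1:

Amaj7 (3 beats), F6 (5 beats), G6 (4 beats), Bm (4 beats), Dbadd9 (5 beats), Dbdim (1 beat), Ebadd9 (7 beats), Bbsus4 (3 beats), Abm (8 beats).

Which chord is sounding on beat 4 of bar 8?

Beat 4 of bar 8 is beat (8−1)×5 + 4 = 39 overall.
Running totals: Amaj7 ends at 3, F6 ends at 8, G6 ends at 12, Bm ends at 16, Dbadd9 ends at 21, Dbdim ends at 22, Ebadd9 ends at 29, Bbsus4 ends at 32, Abm ends at 40.
Beat 39 falls within Abm.

Abm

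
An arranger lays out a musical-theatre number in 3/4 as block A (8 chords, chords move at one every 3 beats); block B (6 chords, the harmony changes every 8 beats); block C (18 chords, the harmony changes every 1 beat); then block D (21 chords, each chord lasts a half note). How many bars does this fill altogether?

A: 8 × 3 = 24 beats = 8 bars.
B: 6 × 8 = 48 beats = 16 bars.
C: 18 × 1 = 18 beats = 6 bars.
D: 21 × 2 = 42 beats = 14 bars.
Total: 8 + 16 + 6 + 14 = 44 bars.

44 bars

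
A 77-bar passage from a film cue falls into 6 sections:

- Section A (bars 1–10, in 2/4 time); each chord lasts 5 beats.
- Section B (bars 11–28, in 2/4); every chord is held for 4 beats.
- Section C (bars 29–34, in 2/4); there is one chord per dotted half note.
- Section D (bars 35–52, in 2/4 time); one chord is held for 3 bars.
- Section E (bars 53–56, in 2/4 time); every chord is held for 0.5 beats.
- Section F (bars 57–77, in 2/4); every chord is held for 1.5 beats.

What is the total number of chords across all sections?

A: 10·2 = 20 beats, 20/5 = 4 chords.
B: 18·2 = 36 beats, 36/4 = 9 chords.
C: 6·2 = 12 beats, 12/3 = 4 chords.
D: 18·2 = 36 beats, 36/6 = 6 chords.
E: 4·2 = 8 beats, 8/0.5 = 16 chords.
F: 21·2 = 42 beats, 42/1.5 = 28 chords.
Total: 4 + 9 + 4 + 6 + 16 + 28 = 67.

67 chords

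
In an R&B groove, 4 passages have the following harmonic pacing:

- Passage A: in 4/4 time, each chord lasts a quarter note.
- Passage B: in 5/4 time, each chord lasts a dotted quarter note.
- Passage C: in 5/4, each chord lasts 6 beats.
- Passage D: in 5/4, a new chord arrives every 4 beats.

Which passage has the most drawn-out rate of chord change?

Passage C

A: each chord is 1 beat in 4/4, so 4 per bar.
B: each chord is 1.5 beats in 5/4, so 10/3 per bar.
C: each chord is 6 beats in 5/4, so 5/6 per bar.
D: each chord is 4 beats in 5/4, so 1.25 per bar.
Slowest is C at 5/6 chords/bar.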